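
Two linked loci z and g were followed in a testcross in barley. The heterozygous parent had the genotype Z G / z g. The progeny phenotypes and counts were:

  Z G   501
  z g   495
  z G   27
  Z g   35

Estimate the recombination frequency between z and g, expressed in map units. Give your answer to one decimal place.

5.9 map units

The recombinant classes are Z g and z G: 35 + 27 = 62.
Recombination frequency = 62/1058 = 0.0586 ≈ 5.9%, i.e. 5.9 map units.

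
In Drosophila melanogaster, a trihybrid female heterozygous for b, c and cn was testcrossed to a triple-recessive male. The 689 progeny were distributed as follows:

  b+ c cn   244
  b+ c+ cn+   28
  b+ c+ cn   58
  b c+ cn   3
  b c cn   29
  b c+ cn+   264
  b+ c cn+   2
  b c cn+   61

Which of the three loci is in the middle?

The two most frequent reciprocal classes, b c+ cn+ and b+ c cn, are the parental types, so the F1 was b c+ cn+ / b+ c cn.
The two rarest classes, b c+ cn and b+ c cn+, are the double crossovers. Comparing them with the parentals, only the cn allele has switched, so cn is the middle locus and the order is b – cn – c.

cn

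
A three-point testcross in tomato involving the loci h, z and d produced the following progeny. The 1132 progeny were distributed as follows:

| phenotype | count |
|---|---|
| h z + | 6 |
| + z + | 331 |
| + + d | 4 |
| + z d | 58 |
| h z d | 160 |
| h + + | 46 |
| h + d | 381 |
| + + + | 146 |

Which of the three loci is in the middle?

h

The two most frequent reciprocal classes, + z + and h + d, are the parental types, so the F1 was + z + / h + d.
The two rarest classes, h z + and + + d, are the double crossovers. Comparing them with the parentals, only the h allele has switched, so h is the middle locus and the order is d – h – z.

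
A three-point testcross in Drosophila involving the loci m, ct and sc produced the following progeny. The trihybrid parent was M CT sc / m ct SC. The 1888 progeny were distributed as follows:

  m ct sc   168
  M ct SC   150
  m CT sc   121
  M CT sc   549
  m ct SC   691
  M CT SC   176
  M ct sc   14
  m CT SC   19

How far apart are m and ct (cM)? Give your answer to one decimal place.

The two rarest classes, M ct sc and m CT SC, are the double crossovers. Comparing them with the parentals, only the ct allele has switched, so ct is the middle locus and the order is sc – ct – m.
Crossovers in the ct–m interval produce the single-crossover classes m CT sc and M ct SC (121 + 150 = 271) plus the double crossovers (33).
RF(ct–m) = (271 + 33) / 1888 = 304/1888 = 0.1610 → 16.1 cM.

16.1 cM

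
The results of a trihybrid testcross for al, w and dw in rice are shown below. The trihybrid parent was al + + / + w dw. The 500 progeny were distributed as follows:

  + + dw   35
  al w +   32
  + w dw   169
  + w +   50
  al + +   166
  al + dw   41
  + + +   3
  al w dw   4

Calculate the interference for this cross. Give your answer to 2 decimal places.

The two rarest classes, + + + and al w dw, are the double crossovers. Comparing them with the parentals, only the al allele has switched, so al is the middle locus and the order is dw – al – w.
dw–al: (91 + 7)/500 = 0.1960; al–w: (67 + 7)/500 = 0.1480.
Expected DCO frequency = 0.1960 × 0.1480 ≈ 0.02901; observed = 7/500 ≈ 0.01400.
Coefficient of coincidence = 0.01400/0.02901 ≈ 0.48; interference = 1 − 0.48 = 0.52.

0.52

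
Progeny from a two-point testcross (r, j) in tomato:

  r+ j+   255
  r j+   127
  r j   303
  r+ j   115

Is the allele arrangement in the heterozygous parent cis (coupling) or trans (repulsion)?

The two most frequent classes are r+ j+ (255) and r j (303); these are the parental (non-recombinant) types.
So the F1 carried r+ j+ on one chromosome and r j on the other — the recessive alleles are on the same chromosome (cis / coupling).

cis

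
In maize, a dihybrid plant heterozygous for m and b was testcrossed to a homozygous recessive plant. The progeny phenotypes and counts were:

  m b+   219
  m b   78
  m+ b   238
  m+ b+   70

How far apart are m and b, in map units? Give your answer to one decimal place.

24.5 map units

The two most frequent classes, m+ b (238) and m b+ (219), are the parental types, so the F1 was m+ b / m b+.
The recombinant classes are m+ b+ and m b: 70 + 78 = 148.
Recombination frequency = 148/605 = 0.2446 ≈ 24.5%, i.e. 24.5 map units.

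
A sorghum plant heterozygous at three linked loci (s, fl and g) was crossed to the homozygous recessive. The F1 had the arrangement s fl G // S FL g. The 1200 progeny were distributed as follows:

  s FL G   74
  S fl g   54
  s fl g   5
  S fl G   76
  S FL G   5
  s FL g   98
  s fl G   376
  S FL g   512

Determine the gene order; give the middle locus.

The two rarest classes, s fl g and S FL G, are the double crossovers. Comparing them with the parentals, only the g allele has switched, so g is the middle locus and the order is s – g – fl.

g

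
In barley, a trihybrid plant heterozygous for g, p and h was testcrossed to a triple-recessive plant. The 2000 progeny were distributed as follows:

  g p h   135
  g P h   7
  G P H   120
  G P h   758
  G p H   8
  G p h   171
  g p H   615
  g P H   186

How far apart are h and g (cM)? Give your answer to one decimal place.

The two most frequent reciprocal classes, G P h and g p H, are the parental types, so the F1 was G P h / g p H.
The two rarest classes, g P h and G p H, are the double crossovers. Comparing them with the parentals, only the g allele has switched, so g is the middle locus and the order is p – g – h.
Crossovers in the g–h interval produce the single-crossover classes G P H and g p h (120 + 135 = 255) plus the double crossovers (15).
RF(g–h) = (255 + 15) / 2000 = 270/2000 = 0.1350 → 13.5 cM.

13.5 cM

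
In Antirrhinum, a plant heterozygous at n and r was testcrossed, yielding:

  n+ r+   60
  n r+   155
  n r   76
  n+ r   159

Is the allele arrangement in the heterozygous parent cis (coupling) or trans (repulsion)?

The two most frequent classes are n+ r (159) and n r+ (155); these are the parental (non-recombinant) types.
So the F1 carried n+ r on one chromosome and n r+ on the other — the recessive alleles are on opposite chromosomes (trans / repulsion).

trans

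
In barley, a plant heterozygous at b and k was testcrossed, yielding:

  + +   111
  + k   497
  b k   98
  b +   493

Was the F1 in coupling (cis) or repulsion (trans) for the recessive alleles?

The two most frequent classes are + k (497) and b + (493); these are the parental (non-recombinant) types.
So the F1 carried + k on one chromosome and b + on the other — the recessive alleles are on opposite chromosomes (trans / repulsion).

trans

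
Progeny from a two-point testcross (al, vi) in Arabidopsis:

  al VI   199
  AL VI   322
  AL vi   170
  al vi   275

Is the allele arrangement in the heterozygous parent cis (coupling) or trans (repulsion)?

The two most frequent classes are AL VI (322) and al vi (275); these are the parental (non-recombinant) types.
So the F1 carried AL VI on one chromosome and al vi on the other — the recessive alleles are on the same chromosome (cis / coupling).

cis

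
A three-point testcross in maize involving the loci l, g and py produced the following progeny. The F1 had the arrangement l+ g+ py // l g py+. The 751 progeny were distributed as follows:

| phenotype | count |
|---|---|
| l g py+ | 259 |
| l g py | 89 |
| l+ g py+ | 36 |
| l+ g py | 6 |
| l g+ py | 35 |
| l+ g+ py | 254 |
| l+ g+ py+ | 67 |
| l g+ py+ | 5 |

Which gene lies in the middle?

The two rarest classes, l+ g py and l g+ py+, are the double crossovers. Comparing them with the parentals, only the g allele has switched, so g is the middle locus and the order is py – g – l.

g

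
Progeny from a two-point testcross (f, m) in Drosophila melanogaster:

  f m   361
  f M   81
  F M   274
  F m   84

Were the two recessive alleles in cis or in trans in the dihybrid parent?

cis

The two most frequent classes are F M (274) and f m (361); these are the parental (non-recombinant) types.
So the F1 carried F M on one chromosome and f m on the other — the recessive alleles are on the same chromosome (cis / coupling).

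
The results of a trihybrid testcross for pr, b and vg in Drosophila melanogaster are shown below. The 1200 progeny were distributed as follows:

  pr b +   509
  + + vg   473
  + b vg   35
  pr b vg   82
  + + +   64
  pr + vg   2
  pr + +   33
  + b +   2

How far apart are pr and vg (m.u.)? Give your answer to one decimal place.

12.5 m.u.

The two most frequent reciprocal classes, pr b + and + + vg, are the parental types, so the F1 was pr b + / + + vg.
The two rarest classes, + b + and pr + vg, are the double crossovers. Comparing them with the parentals, only the pr allele has switched, so pr is the middle locus and the order is vg – pr – b.
Crossovers in the vg–pr interval produce the single-crossover classes pr b vg and + + + (82 + 64 = 146) plus the double crossovers (4).
RF(vg–pr) = (146 + 4) / 1200 = 150/1200 = 0.1250 → 12.5 m.u.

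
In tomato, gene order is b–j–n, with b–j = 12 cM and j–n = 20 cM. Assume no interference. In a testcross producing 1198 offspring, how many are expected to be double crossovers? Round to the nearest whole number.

Map distances give recombination frequencies of 0.120 and 0.200 for the two intervals.
With no interference, expected double-crossover frequency = 0.120 × 0.200 = 0.02400.
Expected number = 0.02400 × 1198 = 28.75 ≈ 29.

29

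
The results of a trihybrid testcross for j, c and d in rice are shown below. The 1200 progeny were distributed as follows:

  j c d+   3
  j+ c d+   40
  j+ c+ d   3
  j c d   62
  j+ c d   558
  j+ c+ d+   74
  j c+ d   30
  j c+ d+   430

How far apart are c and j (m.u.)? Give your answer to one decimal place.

11.8 m.u.

The two most frequent reciprocal classes, j+ c d and j c+ d+, are the parental types, so the F1 was j+ c d / j c+ d+.
The two rarest classes, j+ c+ d and j c d+, are the double crossovers. Comparing them with the parentals, only the c allele has switched, so c is the middle locus and the order is d – c – j.
Crossovers in the c–j interval produce the single-crossover classes j c d and j+ c+ d+ (62 + 74 = 136) plus the double crossovers (6).
RF(c–j) = (136 + 6) / 1200 = 142/1200 = 0.1183 → 11.8 m.u.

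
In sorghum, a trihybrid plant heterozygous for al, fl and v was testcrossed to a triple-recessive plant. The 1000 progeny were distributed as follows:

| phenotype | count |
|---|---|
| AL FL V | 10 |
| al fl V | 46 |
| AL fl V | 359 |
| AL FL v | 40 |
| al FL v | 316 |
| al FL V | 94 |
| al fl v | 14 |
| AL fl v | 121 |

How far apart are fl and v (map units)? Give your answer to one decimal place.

23.9 map units

The two most frequent reciprocal classes, al FL v and AL fl V, are the parental types, so the F1 was al FL v / AL fl V.
The two rarest classes, al fl v and AL FL V, are the double crossovers. Comparing them with the parentals, only the fl allele has switched, so fl is the middle locus and the order is v – fl – al.
Crossovers in the v–fl interval produce the single-crossover classes al FL V and AL fl v (94 + 121 = 215) plus the double crossovers (24).
RF(v–fl) = (215 + 24) / 1000 = 239/1000 = 0.2390 → 23.9 map units.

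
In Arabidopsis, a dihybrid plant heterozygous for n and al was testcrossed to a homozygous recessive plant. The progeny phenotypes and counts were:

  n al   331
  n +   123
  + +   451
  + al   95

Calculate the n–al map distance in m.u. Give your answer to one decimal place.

21.8 m.u.

The two most frequent classes, + + (451) and n al (331), are the parental types, so the F1 was + + / n al.
The recombinant classes are + al and n +: 95 + 123 = 218.
Recombination frequency = 218/1000 = 0.2180 ≈ 21.8%, i.e. 21.8 m.u.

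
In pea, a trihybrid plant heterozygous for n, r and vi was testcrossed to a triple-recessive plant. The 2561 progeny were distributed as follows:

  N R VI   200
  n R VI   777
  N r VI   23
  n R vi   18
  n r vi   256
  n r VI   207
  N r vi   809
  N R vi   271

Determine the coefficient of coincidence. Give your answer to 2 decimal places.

The two most frequent reciprocal classes, n R VI and N r vi, are the parental types, so the F1 was n R VI / N r vi.
The two rarest classes, n R vi and N r VI, are the double crossovers. Comparing them with the parentals, only the vi allele has switched, so vi is the middle locus and the order is n – vi – r.
n–vi: (456 + 41)/2561 = 0.1941; vi–r: (478 + 41)/2561 = 0.2027.
Expected DCO frequency = 0.1941 × 0.2027 ≈ 0.03934; observed = 41/2561 ≈ 0.01601.
Coefficient of coincidence = 0.01601/0.03934 ≈ 0.41.

0.41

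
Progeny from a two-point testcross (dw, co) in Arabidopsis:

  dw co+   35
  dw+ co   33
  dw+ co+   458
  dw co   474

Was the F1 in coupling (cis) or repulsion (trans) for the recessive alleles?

The two most frequent classes are dw+ co+ (458) and dw co (474); these are the parental (non-recombinant) types.
So the F1 carried dw+ co+ on one chromosome and dw co on the other — the recessive alleles are on the same chromosome (cis / coupling).

cis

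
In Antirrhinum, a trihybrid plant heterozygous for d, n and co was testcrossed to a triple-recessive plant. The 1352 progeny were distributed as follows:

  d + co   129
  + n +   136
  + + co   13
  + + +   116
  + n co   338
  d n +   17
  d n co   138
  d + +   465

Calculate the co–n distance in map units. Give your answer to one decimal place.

21.8 map units

The two most frequent reciprocal classes, d + + and + n co, are the parental types, so the F1 was d + + / + n co.
The two rarest classes, d n + and + + co, are the double crossovers. Comparing them with the parentals, only the n allele has switched, so n is the middle locus and the order is d – n – co.
Crossovers in the n–co interval produce the single-crossover classes d + co and + n + (129 + 136 = 265) plus the double crossovers (30).
RF(n–co) = (265 + 30) / 1352 = 295/1352 = 0.2182 → 21.8 map units.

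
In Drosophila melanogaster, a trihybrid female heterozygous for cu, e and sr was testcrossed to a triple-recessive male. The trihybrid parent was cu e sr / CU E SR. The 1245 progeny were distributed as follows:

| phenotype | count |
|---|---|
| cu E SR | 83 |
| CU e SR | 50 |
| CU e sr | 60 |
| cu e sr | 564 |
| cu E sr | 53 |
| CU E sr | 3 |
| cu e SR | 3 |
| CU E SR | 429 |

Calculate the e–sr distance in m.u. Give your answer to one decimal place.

The two rarest classes, cu e SR and CU E sr, are the double crossovers. Comparing them with the parentals, only the sr allele has switched, so sr is the middle locus and the order is e – sr – cu.
Crossovers in the e–sr interval produce the single-crossover classes cu E sr and CU e SR (53 + 50 = 103) plus the double crossovers (6).
RF(e–sr) = (103 + 6) / 1245 = 109/1245 = 0.0876 → 8.8 m.u.

8.8 m.u.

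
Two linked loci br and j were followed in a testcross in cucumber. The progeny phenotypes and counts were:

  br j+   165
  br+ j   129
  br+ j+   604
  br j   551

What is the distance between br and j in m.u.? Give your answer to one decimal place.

20.3 m.u.

The two most frequent classes, br+ j+ (604) and br j (551), are the parental types, so the F1 was br+ j+ / br j.
The recombinant classes are br+ j and br j+: 129 + 165 = 294.
Recombination frequency = 294/1449 = 0.2029 ≈ 20.3%, i.e. 20.3 m.u.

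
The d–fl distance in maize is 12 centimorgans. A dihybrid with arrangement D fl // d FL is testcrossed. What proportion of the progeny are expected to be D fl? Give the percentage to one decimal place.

A map distance of 12 centimorgans corresponds to a recombination frequency of 0.120.
The F1 is D fl / d FL, so D fl is a parental gamete class with expected frequency (1 − r)/2 = 0.880/2 = 0.4400.
That is 0.4400 = 44.0% of the progeny.

44.0%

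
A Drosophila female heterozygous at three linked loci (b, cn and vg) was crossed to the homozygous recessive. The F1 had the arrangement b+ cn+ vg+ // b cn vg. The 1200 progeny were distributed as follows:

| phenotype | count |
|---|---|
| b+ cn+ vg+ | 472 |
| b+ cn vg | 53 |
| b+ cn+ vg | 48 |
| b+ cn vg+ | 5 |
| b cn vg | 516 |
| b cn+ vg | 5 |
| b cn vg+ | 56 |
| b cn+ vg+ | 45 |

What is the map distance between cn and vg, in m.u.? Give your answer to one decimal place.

9.5 m.u.

The two rarest classes, b+ cn vg+ and b cn+ vg, are the double crossovers. Comparing them with the parentals, only the cn allele has switched, so cn is the middle locus and the order is b – cn – vg.
Crossovers in the cn–vg interval produce the single-crossover classes b+ cn+ vg and b cn vg+ (48 + 56 = 104) plus the double crossovers (10).
RF(cn–vg) = (104 + 10) / 1200 = 114/1200 = 0.0950 → 9.5 m.u.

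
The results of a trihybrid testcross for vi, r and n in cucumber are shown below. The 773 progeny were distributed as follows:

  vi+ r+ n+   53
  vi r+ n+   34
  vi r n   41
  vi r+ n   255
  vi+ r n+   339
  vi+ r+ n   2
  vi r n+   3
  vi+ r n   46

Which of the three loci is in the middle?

vi

The two most frequent reciprocal classes, vi r+ n and vi+ r n+, are the parental types, so the F1 was vi r+ n / vi+ r n+.
The two rarest classes, vi+ r+ n and vi r n+, are the double crossovers. Comparing them with the parentals, only the vi allele has switched, so vi is the middle locus and the order is r – vi – n.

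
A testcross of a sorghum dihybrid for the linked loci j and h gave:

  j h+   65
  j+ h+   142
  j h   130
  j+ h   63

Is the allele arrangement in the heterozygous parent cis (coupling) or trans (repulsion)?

cis

The two most frequent classes are j+ h+ (142) and j h (130); these are the parental (non-recombinant) types.
So the F1 carried j+ h+ on one chromosome and j h on the other — the recessive alleles are on the same chromosome (cis / coupling).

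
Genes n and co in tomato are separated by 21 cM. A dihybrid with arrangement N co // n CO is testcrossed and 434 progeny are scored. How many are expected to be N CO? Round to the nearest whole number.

46

A map distance of 21 cM corresponds to a recombination frequency of 0.210.
The F1 is N co / n CO, so N CO is a recombinant gamete class with expected frequency r/2 = 0.210/2 = 0.1050.
Expected number = 0.1050 × 434 = 45.57 ≈ 46.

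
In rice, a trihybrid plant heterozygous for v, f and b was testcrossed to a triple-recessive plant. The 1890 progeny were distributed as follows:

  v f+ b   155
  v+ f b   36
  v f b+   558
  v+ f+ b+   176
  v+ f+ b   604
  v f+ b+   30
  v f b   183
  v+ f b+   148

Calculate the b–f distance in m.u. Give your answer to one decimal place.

The two most frequent reciprocal classes, v+ f+ b and v f b+, are the parental types, so the F1 was v+ f+ b / v f b+.
The two rarest classes, v+ f b and v f+ b+, are the double crossovers. Comparing them with the parentals, only the f allele has switched, so f is the middle locus and the order is v – f – b.
Crossovers in the f–b interval produce the single-crossover classes v+ f+ b+ and v f b (176 + 183 = 359) plus the double crossovers (66).
RF(f–b) = (359 + 66) / 1890 = 425/1890 = 0.2249 → 22.5 m.u.

22.5 m.u.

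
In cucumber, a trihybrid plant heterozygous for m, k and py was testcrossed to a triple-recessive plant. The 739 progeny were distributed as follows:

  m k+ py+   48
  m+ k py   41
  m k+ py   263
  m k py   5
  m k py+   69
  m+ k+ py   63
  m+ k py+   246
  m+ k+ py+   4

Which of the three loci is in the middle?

The two most frequent reciprocal classes, m k+ py and m+ k py+, are the parental types, so the F1 was m k+ py / m+ k py+.
The two rarest classes, m k py and m+ k+ py+, are the double crossovers. Comparing them with the parentals, only the k allele has switched, so k is the middle locus and the order is py – k – m.

k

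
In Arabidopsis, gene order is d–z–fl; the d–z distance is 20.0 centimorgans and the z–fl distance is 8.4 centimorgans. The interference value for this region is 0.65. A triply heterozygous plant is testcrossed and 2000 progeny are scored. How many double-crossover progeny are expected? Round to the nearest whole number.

Map distances give recombination frequencies of 0.200 and 0.084 for the two intervals.
With interference 0.65 (so coincidence = 0.35), expected double-crossover frequency = 0.200 × 0.084 × 0.35 = 0.00588.
Expected number = 0.00588 × 2000 = 11.76 ≈ 12.

12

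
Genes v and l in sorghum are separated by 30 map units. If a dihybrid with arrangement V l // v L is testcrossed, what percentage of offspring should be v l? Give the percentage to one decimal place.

A map distance of 30 map units corresponds to a recombination frequency of 0.300.
The F1 is V l / v L, so v l is a recombinant gamete class with expected frequency r/2 = 0.300/2 = 0.1500.
That is 0.1500 = 15.0% of the progeny.

15.0%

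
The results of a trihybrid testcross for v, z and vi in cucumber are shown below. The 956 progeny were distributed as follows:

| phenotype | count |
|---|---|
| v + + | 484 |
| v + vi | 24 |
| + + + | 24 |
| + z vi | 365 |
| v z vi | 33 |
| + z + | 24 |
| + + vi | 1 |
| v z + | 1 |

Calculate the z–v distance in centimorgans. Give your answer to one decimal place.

The two most frequent reciprocal classes, + z vi and v + +, are the parental types, so the F1 was + z vi / v + +.
The two rarest classes, + + vi and v z +, are the double crossovers. Comparing them with the parentals, only the z allele has switched, so z is the middle locus and the order is v – z – vi.
Crossovers in the v–z interval produce the single-crossover classes v z vi and + + + (33 + 24 = 57) plus the double crossovers (2).
RF(v–z) = (57 + 2) / 956 = 59/956 = 0.0617 → 6.2 centimorgans.

6.2 centimorgans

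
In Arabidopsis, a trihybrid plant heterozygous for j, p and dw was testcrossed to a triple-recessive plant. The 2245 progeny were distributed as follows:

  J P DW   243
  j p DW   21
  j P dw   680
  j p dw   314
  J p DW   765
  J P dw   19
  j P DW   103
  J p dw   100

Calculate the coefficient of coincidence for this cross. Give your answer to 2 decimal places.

The two most frequent reciprocal classes, J p DW and j P dw, are the parental types, so the F1 was J p DW / j P dw.
The two rarest classes, j p DW and J P dw, are the double crossovers. Comparing them with the parentals, only the j allele has switched, so j is the middle locus and the order is dw – j – p.
dw–j: (203 + 40)/2245 = 0.1082; j–p: (557 + 40)/2245 = 0.2659.
Expected DCO frequency = 0.1082 × 0.2659 ≈ 0.02877; observed = 40/2245 ≈ 0.01782.
Coefficient of coincidence = 0.01782/0.02877 ≈ 0.62.

0.62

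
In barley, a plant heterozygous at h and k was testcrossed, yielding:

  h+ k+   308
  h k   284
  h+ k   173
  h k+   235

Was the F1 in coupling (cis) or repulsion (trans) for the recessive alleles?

The two most frequent classes are h+ k+ (308) and h k (284); these are the parental (non-recombinant) types.
So the F1 carried h+ k+ on one chromosome and h k on the other — the recessive alleles are on the same chromosome (cis / coupling).

cis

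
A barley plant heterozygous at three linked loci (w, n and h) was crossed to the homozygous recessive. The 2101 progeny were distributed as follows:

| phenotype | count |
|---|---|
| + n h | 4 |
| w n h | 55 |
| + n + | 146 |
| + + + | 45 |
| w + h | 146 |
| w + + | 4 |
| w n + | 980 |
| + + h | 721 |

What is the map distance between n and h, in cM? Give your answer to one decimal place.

The two most frequent reciprocal classes, + + h and w n +, are the parental types, so the F1 was + + h / w n +.
The two rarest classes, + n h and w + +, are the double crossovers. Comparing them with the parentals, only the n allele has switched, so n is the middle locus and the order is h – n – w.
Crossovers in the h–n interval produce the single-crossover classes + + + and w n h (45 + 55 = 100) plus the double crossovers (8).
RF(h–n) = (100 + 8) / 2101 = 108/2101 = 0.0514 → 5.1 cM.

5.1 cM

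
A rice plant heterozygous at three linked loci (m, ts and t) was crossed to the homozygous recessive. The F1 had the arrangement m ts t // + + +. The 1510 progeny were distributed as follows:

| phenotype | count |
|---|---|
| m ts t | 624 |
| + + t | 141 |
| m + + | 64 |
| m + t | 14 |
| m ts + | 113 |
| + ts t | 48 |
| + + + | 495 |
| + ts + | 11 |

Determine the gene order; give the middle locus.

ts

The two rarest classes, m + t and + ts +, are the double crossovers. Comparing them with the parentals, only the ts allele has switched, so ts is the middle locus and the order is t – ts – m.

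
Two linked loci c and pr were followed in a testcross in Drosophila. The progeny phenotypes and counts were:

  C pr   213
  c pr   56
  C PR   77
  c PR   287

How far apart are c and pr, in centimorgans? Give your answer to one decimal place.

The two most frequent classes, C pr (213) and c PR (287), are the parental types, so the F1 was C pr / c PR.
The recombinant classes are C PR and c pr: 77 + 56 = 133.
Recombination frequency = 133/633 = 0.2101 ≈ 21.0%, i.e. 21.0 centimorgans.

21.0 centimorgans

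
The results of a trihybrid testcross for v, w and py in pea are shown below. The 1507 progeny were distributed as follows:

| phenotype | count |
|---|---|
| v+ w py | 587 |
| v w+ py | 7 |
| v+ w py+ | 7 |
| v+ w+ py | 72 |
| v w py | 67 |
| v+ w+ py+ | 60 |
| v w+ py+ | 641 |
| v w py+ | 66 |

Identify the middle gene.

py

The two most frequent reciprocal classes, v+ w py and v w+ py+, are the parental types, so the F1 was v+ w py / v w+ py+.
The two rarest classes, v+ w py+ and v w+ py, are the double crossovers. Comparing them with the parentals, only the py allele has switched, so py is the middle locus and the order is v – py – w.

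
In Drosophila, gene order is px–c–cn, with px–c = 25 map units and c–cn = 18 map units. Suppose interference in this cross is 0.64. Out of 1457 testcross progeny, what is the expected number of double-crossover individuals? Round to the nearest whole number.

Map distances give recombination frequencies of 0.250 and 0.180 for the two intervals.
With interference 0.64 (so coincidence = 0.36), expected double-crossover frequency = 0.250 × 0.180 × 0.36 = 0.01620.
Expected number = 0.01620 × 1457 = 23.60 ≈ 24.

24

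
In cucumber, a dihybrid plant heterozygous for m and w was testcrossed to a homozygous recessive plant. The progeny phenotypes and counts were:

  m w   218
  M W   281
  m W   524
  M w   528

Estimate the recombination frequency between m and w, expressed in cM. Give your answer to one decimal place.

The two most frequent classes, M w (528) and m W (524), are the parental types, so the F1 was M w / m W.
The recombinant classes are M W and m w: 281 + 218 = 499.
Recombination frequency = 499/1551 = 0.3217 ≈ 32.2%, i.e. 32.2 cM.

32.2 cM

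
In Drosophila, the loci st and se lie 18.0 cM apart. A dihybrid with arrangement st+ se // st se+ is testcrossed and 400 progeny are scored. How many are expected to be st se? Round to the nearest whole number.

A map distance of 18.0 cM corresponds to a recombination frequency of 0.180.
The F1 is st+ se / st se+, so st se is a recombinant gamete class with expected frequency r/2 = 0.180/2 = 0.0900.
Expected number = 0.0900 × 400 = 36.00 ≈ 36.

36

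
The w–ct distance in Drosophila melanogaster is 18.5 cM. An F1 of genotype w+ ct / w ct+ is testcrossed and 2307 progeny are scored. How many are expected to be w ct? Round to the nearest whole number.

A map distance of 18.5 cM corresponds to a recombination frequency of 0.185.
The F1 is w+ ct / w ct+, so w ct is a recombinant gamete class with expected frequency r/2 = 0.185/2 = 0.0925.
Expected number = 0.0925 × 2307 = 213.40 ≈ 213.

213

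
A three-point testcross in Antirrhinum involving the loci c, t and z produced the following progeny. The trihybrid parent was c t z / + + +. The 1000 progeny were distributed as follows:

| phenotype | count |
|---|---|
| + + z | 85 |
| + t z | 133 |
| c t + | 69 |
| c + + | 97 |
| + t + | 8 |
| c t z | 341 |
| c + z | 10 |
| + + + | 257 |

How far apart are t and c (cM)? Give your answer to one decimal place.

The two rarest classes, c + z and + t +, are the double crossovers. Comparing them with the parentals, only the t allele has switched, so t is the middle locus and the order is z – t – c.
Crossovers in the t–c interval produce the single-crossover classes + t z and c + + (133 + 97 = 230) plus the double crossovers (18).
RF(t–c) = (230 + 18) / 1000 = 248/1000 = 0.2480 → 24.8 cM.

24.8 cM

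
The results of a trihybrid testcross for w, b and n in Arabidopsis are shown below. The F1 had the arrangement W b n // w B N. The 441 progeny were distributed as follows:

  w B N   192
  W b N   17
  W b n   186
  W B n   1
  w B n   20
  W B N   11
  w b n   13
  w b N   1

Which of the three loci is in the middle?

b

The two rarest classes, W B n and w b N, are the double crossovers. Comparing them with the parentals, only the b allele has switched, so b is the middle locus and the order is n – b – w.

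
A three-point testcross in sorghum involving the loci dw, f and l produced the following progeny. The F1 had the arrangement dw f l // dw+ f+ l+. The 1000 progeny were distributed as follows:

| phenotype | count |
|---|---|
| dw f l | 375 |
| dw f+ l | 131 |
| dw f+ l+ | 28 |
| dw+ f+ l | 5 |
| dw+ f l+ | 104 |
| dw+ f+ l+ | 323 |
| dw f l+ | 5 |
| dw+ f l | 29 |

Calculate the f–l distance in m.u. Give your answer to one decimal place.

The two rarest classes, dw f l+ and dw+ f+ l, are the double crossovers. Comparing them with the parentals, only the l allele has switched, so l is the middle locus and the order is f – l – dw.
Crossovers in the f–l interval produce the single-crossover classes dw f+ l and dw+ f l+ (131 + 104 = 235) plus the double crossovers (10).
RF(f–l) = (235 + 10) / 1000 = 245/1000 = 0.2450 → 24.5 m.u.

24.5 m.u.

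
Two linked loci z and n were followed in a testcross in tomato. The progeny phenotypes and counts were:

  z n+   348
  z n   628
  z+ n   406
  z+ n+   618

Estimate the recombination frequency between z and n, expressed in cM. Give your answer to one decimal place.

37.7 cM

The two most frequent classes, z+ n+ (618) and z n (628), are the parental types, so the F1 was z+ n+ / z n.
The recombinant classes are z+ n and z n+: 406 + 348 = 754.
Recombination frequency = 754/2000 = 0.3770 ≈ 37.7%, i.e. 37.7 cM.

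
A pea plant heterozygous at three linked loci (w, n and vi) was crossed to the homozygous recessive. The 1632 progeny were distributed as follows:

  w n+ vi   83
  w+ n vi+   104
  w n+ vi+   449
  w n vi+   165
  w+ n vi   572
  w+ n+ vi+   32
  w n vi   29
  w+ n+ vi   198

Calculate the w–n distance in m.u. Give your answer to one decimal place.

26.0 m.u.

The two most frequent reciprocal classes, w+ n vi and w n+ vi+, are the parental types, so the F1 was w+ n vi / w n+ vi+.
The two rarest classes, w n vi and w+ n+ vi+, are the double crossovers. Comparing them with the parentals, only the w allele has switched, so w is the middle locus and the order is n – w – vi.
Crossovers in the n–w interval produce the single-crossover classes w+ n+ vi and w n vi+ (198 + 165 = 363) plus the double crossovers (61).
RF(n–w) = (363 + 61) / 1632 = 424/1632 = 0.2598 → 26.0 m.u.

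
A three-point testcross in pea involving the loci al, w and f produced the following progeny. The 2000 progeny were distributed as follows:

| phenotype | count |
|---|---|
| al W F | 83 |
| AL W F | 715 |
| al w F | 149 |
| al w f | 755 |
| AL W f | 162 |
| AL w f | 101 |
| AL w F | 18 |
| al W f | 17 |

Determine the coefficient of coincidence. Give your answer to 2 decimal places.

0.92

The two most frequent reciprocal classes, AL W F and al w f, are the parental types, so the F1 was AL W F / al w f.
The two rarest classes, AL w F and al W f, are the double crossovers. Comparing them with the parentals, only the w allele has switched, so w is the middle locus and the order is al – w – f.
al–w: (184 + 35)/2000 = 0.1095; w–f: (311 + 35)/2000 = 0.1730.
Expected DCO frequency = 0.1095 × 0.1730 ≈ 0.01894; observed = 35/2000 ≈ 0.01750.
Coefficient of coincidence = 0.01750/0.01894 ≈ 0.92.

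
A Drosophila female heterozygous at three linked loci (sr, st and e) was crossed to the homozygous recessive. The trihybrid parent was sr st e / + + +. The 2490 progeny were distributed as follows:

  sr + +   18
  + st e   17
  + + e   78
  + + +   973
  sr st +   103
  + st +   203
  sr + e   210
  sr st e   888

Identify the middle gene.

The two rarest classes, + st e and sr + +, are the double crossovers. Comparing them with the parentals, only the sr allele has switched, so sr is the middle locus and the order is e – sr – st.

sr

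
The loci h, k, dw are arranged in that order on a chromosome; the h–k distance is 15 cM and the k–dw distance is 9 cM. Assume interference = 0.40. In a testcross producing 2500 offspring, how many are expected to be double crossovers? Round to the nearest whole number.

Map distances give recombination frequencies of 0.150 and 0.090 for the two intervals.
With interference 0.40 (so coincidence = 0.60), expected double-crossover frequency = 0.150 × 0.090 × 0.60 = 0.00810.
Expected number = 0.00810 × 2500 = 20.25 ≈ 20.

20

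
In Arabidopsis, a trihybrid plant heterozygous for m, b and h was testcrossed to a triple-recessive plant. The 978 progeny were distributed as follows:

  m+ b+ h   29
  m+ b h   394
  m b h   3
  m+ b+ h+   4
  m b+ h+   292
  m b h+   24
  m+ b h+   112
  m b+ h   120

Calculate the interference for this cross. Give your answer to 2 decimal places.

0.52

The two most frequent reciprocal classes, m+ b h and m b+ h+, are the parental types, so the F1 was m+ b h / m b+ h+.
The two rarest classes, m b h and m+ b+ h+, are the double crossovers. Comparing them with the parentals, only the m allele has switched, so m is the middle locus and the order is h – m – b.
h–m: (232 + 7)/978 = 0.2444; m–b: (53 + 7)/978 = 0.0613.
Expected DCO frequency = 0.2444 × 0.0613 ≈ 0.01498; observed = 7/978 ≈ 0.00716.
Coefficient of coincidence = 0.00716/0.01498 ≈ 0.48; interference = 1 − 0.48 = 0.52.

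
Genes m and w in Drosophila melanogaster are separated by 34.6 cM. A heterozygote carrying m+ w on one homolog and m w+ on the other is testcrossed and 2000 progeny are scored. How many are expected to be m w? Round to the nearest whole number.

A map distance of 34.6 cM corresponds to a recombination frequency of 0.346.
The F1 is m+ w / m w+, so m w is a recombinant gamete class with expected frequency r/2 = 0.346/2 = 0.1730.
Expected number = 0.1730 × 2000 = 346.00 ≈ 346.

346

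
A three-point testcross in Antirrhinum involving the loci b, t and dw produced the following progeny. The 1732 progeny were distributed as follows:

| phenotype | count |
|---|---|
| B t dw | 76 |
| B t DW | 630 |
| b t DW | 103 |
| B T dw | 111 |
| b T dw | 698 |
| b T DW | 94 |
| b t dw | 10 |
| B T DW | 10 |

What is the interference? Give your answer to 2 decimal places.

0.22

The two most frequent reciprocal classes, b T dw and B t DW, are the parental types, so the F1 was b T dw / B t DW.
The two rarest classes, b t dw and B T DW, are the double crossovers. Comparing them with the parentals, only the t allele has switched, so t is the middle locus and the order is dw – t – b.
dw–t: (170 + 20)/1732 = 0.1097; t–b: (214 + 20)/1732 = 0.1351.
Expected DCO frequency = 0.1097 × 0.1351 ≈ 0.01482; observed = 20/1732 ≈ 0.01155.
Coefficient of coincidence = 0.01155/0.01482 ≈ 0.78; interference = 1 − 0.78 = 0.22.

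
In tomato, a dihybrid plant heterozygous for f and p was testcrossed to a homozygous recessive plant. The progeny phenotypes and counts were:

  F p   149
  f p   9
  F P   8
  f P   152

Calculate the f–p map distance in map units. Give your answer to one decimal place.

The two most frequent classes, F p (149) and f P (152), are the parental types, so the F1 was F p / f P.
The recombinant classes are F P and f p: 8 + 9 = 17.
Recombination frequency = 17/318 = 0.0535 ≈ 5.3%, i.e. 5.3 map units.

5.3 map units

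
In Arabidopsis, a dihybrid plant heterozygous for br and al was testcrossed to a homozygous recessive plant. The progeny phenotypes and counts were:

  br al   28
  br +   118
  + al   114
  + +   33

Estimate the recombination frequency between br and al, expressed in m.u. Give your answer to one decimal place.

The two most frequent classes, + al (114) and br + (118), are the parental types, so the F1 was + al / br +.
The recombinant classes are + + and br al: 33 + 28 = 61.
Recombination frequency = 61/293 = 0.2082 ≈ 20.8%, i.e. 20.8 m.u.

20.8 m.u.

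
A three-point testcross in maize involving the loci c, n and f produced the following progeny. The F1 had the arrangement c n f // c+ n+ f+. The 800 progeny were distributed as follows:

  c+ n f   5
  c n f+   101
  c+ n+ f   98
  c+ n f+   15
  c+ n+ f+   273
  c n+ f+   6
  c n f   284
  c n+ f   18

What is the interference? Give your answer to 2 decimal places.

The two rarest classes, c+ n f and c n+ f+, are the double crossovers. Comparing them with the parentals, only the c allele has switched, so c is the middle locus and the order is n – c – f.
n–c: (33 + 11)/800 = 0.0550; c–f: (199 + 11)/800 = 0.2625.
Expected DCO frequency = 0.0550 × 0.2625 ≈ 0.01444; observed = 11/800 ≈ 0.01375.
Coefficient of coincidence = 0.01375/0.01444 ≈ 0.95; interference = 1 − 0.95 = 0.05.

0.05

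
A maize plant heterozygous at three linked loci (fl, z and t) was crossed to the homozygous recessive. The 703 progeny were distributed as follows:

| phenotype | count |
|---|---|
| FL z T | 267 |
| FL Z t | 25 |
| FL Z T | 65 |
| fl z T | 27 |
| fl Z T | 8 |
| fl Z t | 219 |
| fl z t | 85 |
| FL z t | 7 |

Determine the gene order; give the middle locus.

The two most frequent reciprocal classes, fl Z t and FL z T, are the parental types, so the F1 was fl Z t / FL z T.
The two rarest classes, fl Z T and FL z t, are the double crossovers. Comparing them with the parentals, only the t allele has switched, so t is the middle locus and the order is fl – t – z.

t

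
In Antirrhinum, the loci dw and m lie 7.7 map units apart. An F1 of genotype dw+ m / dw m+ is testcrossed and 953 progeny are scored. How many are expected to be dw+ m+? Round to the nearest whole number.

37

A map distance of 7.7 map units corresponds to a recombination frequency of 0.077.
The F1 is dw+ m / dw m+, so dw+ m+ is a recombinant gamete class with expected frequency r/2 = 0.077/2 = 0.0385.
Expected number = 0.0385 × 953 = 36.69 ≈ 37.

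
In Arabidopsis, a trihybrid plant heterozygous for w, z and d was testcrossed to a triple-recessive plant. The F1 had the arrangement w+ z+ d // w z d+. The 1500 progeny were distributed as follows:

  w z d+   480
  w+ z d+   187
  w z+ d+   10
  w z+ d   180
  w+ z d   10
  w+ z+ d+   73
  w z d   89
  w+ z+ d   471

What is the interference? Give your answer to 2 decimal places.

The two rarest classes, w+ z d and w z+ d+, are the double crossovers. Comparing them with the parentals, only the z allele has switched, so z is the middle locus and the order is d – z – w.
d–z: (162 + 20)/1500 = 0.1213; z–w: (367 + 20)/1500 = 0.2580.
Expected DCO frequency = 0.1213 × 0.2580 ≈ 0.03130; observed = 20/1500 ≈ 0.01333.
Coefficient of coincidence = 0.01333/0.03130 ≈ 0.43; interference = 1 − 0.43 = 0.57.

0.57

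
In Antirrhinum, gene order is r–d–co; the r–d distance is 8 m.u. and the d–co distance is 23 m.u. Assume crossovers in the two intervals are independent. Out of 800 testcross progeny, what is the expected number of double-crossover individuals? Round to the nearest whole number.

15

Map distances give recombination frequencies of 0.080 and 0.230 for the two intervals.
With no interference, expected double-crossover frequency = 0.080 × 0.230 = 0.01840.
Expected number = 0.01840 × 800 = 14.72 ≈ 15.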